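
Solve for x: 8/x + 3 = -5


Subtract 3 from both sides: 8/x = -8
Multiply both sides by x: 8 = -8 * x
Divide by -8: x = -1

x = -1


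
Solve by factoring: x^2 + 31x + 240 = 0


We need two numbers that multiply to 240 and add to 31.
Those numbers are 16 and 15 (since 16 * 15 = 240 and 16 + 15 = 31).
So x^2 + 31x + 240 = (x + 16)(x + 15) = 0
Setting each factor to zero: x = -16 or x = -15

x = -16, x = -15


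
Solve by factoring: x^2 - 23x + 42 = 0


We need two numbers that multiply to 42 and add to -23.
Those numbers are -2 and -21 (since (-2) * (-21) = 42 and (-2) + (-21) = -23).
So x^2 - 23x + 42 = (x - 2)(x - 21) = 0
Setting each factor to zero: x = 2 or x = 21

x = 2, x = 21


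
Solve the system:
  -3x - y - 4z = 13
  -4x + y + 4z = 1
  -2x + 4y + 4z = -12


Using Cramer's rule. Expand each determinant along the first row.
D  = (-3)*[1*4 - 4*4] - (-1)*[(-4)*4 - 4*(-2)] + (-4)*[(-4)*4 - 1*(-2)]
  = (-3)*(-12) - (-1)*(-8) + (-4)*(-14) = 84
Dx = 13*[1*4 - 4*4] - (-1)*[1*4 - 4*(-12)] + (-4)*[1*4 - 1*(-12)]
  = 13*(-12) - (-1)*(52) + (-4)*(16) = -168
Dy = (-3)*[1*4 - 4*(-12)] - 13*[(-4)*4 - 4*(-2)] + (-4)*[(-4)*(-12) - 1*(-2)]
  = (-3)*(52) - 13*(-8) + (-4)*(50) = -252
Dz = (-3)*[1*(-12) - 1*4] - (-1)*[(-4)*(-12) - 1*(-2)] + 13*[(-4)*4 - 1*(-2)]
  = (-3)*(-16) - (-1)*(50) + 13*(-14) = -84
x = Dx/D = -168/84 = -2, y = Dy/D = -252/84 = -3, z = Dz/D = -84/84 = -1
Check eq1: (-3)(-2) + (-1)(-3) + (-4)(-1) = 13 = 13 ✓
Check eq2: (-4)(-2) + (1)(-3) + (4)(-1) = 1 = 1 ✓
Check eq3: (-2)(-2) + (4)(-3) + (4)(-1) = -12 = -12 ✓

x = -2, y = -3, z = -1


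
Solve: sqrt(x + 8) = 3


Square both sides: x + 8 = 3^2 = 9
x = 9 - 8 = 1
x = 1
Check: sqrt(1*1 + 8) = sqrt(9) = 3 ✓

x = 1


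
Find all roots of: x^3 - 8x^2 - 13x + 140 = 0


Let p(x) = x^3 - 8x^2 - 13x + 140. By the rational root theorem (leading coefficient 1), any rational root is an integer divisor of 140: try ±1, ±2, ... in turn.
Test x = 1: value = 120 ≠ 0.
Test x = -1: value = 144 ≠ 0.
Test x = 2: value = 90 ≠ 0.
Test x = -2: value = 126 ≠ 0.
Test x = 4: value = 24 ≠ 0.
Test x = -4: value = 0 ✓, so (x + 4) is a factor.
Synthetic division by (x + 4): bring down 1; 1(-4) - 8 = -12; (-12)(-4) - 13 = 35; 35(-4) + 140 = 0 → quotient x^2 - 12x + 35, remainder 0.
Solve the quadratic x^2 - 12x + 35 = 0: discriminant = (-12)^2 - 4(1)(35) = 144 - 140 = 4.
sqrt(4) = 2, so x = (12 ± 2)/2: x = 7 or x = 5.
Collecting all roots found:

x = -4, x = 5, x = 7


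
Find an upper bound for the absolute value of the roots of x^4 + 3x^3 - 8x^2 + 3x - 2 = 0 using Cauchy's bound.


Cauchy's bound: all roots r satisfy |r| <= 1 + max(|a_i/a_n|) for i = 0,...,n-1
where a_n is the leading coefficient.

Coefficients: [1, 3, -8, 3, -2]
Leading coefficient a_n = 1
Ratios |a_i/a_n|: 3, 8, 3, 2
Maximum ratio: 8
Cauchy's bound: |r| <= 1 + 8 = 9

Upper bound = 9


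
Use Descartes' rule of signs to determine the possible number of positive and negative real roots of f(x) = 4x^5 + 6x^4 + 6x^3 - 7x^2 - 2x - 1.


Descartes' rule of signs:

For positive roots, count sign changes in f(x) = 4x^5 + 6x^4 + 6x^3 - 7x^2 - 2x - 1:
Signs of coefficients: +, +, +, -, -, -
Number of sign changes: 1
Possible positive real roots: 1

For negative roots, examine f(-x) = -4x^5 + 6x^4 - 6x^3 - 7x^2 + 2x - 1:
Signs of coefficients: -, +, -, -, +, -
Number of sign changes: 4
Possible negative real roots: 4, 2, 0

Positive roots: 1; Negative roots: 4 or 2 or 0


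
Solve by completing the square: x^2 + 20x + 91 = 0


Start: x^2 + 20x + 91 = 0
Move constant: x^2 + 20x = -91
Half of 20 is 10, squared is 100
Add 100 to both sides: x^2 + 20x + 100 = 9
(x + 10)^2 = 9
x + 10 = ±3
x = -10 + 3 = -7 or x = -10 - 3 = -13

x = -13, x = -7


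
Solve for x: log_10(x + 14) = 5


Convert to exponential form: x + 14 = 10^5 = 100000
x = 100000 - 14 = 99986
Check: log_10(99986 + 14) = log_10(100000) = log_10(100000) = 5 ✓

x = 99986


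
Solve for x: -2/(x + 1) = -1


Multiply both sides by (x + 1): -2 = -1(x + 1)
Distribute: -2 = -x - 1
-x = -2 + 1 = -1
x = 1

x = 1


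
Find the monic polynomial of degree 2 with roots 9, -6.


A monic polynomial with roots 9, -6 is:
p(x) = (x - 9)(x + 6)
After multiplying by (x - 9): x - 9
After multiplying by (x + 6): x^2 - 3x - 54

x^2 - 3x - 54


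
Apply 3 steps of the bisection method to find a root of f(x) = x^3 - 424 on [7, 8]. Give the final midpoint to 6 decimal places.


f(x) = x^3 - 424
f(7) = -81 < 0
f(8) = 88 > 0

Step 1: midpoint = (7.000000 + 8.000000)/2 = 7.500000
  f(7.500000) = -2.125000
  f(mid) < 0, so root is in [7.500000, 8.000000]

Step 2: midpoint = (7.500000 + 8.000000)/2 = 7.750000
  f(7.750000) = 41.484375
  f(mid) > 0, so root is in [7.500000, 7.750000]

Step 3: midpoint = (7.500000 + 7.750000)/2 = 7.625000
  f(7.625000) = 19.322266
  f(mid) > 0, so root is in [7.500000, 7.625000]

midpoint = 7.625000


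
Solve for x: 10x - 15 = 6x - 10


Starting with: 10x - 15 = 6x - 10
Move all x terms to left: (10 - 6)x = -10 + 15
Simplify: 4x = 5
Divide both sides by 4: x = 5/4

x = 5/4


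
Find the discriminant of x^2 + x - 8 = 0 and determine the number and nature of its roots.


For ax^2 + bx + c = 0, discriminant D = b^2 - 4ac
Here a = 1, b = 1, c = -8
D = (1)^2 - 4(1)(-8) = 1 + 32 = 33

D = 33 > 0 but not a perfect square
The equation has 2 distinct real irrational roots.

Discriminant = 33, 2 distinct real irrational roots


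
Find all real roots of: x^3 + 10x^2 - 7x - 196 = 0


Let p(x) = x^3 + 10x^2 - 7x - 196. By the rational root theorem (leading coefficient 1), any rational root is an integer divisor of 196: try ±1, ±2, ... in turn.
Test x = 1: value = -192 ≠ 0.
Test x = -1: value = -180 ≠ 0.
Test x = 2: value = -162 ≠ 0.
Test x = -2: value = -150 ≠ 0.
Test x = 4: value = 0 ✓, so (x - 4) is a factor.
Synthetic division by (x - 4): bring down 1; 1(4) + 10 = 14; 14(4) - 7 = 49; 49(4) - 196 = 0 → quotient x^2 + 14x + 49, remainder 0.
Solve the quadratic x^2 + 14x + 49 = 0: discriminant = 14^2 - 4(1)(49) = 196 - 196 = 0.
Discriminant = 0, so a double root: x = -14/2 = -7.

x = -7 (multiplicity 2), x = 4


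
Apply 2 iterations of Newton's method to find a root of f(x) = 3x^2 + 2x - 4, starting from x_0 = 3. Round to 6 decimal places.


Newton's method: x_(n+1) = x_n - f(x_n)/f'(x_n)
f(x) = 3x^2 + 2x - 4
f'(x) = 6x + 2

Iteration 1:
  f(3.000000) = 29.000000
  f'(3.000000) = 20.000000
  x_1 = 3.000000 - (29.000000)/(20.000000) = 1.550000

Iteration 2:
  f(1.550000) = 6.307500
  f'(1.550000) = 11.300000
  x_2 = 1.550000 - (6.307500)/(11.300000) = 0.991814

x_2 = 0.991814


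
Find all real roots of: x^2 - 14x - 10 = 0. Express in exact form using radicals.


Using the quadratic formula: x = (-b ± sqrt(b^2 - 4ac)) / (2a)
Here a = 1, b = -14, c = -10
Discriminant = b^2 - 4ac = (-14)^2 - 4(1)(-10) = 196 + 40 = 236
Since discriminant = 236 > 0, there are two real roots.
x = (14 ± 2*sqrt(59)) / 2
Simplifying: x = 7 ± sqrt(59)
Numerically: x ≈ 14.6811 or x ≈ -0.6811

x = 7 + sqrt(59) or x = 7 - sqrt(59)


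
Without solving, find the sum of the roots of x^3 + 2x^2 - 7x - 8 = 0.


By Vieta's formulas for x^3 + bx^2 + cx + d = 0:
  r1 + r2 + r3 = -b/a = -2
  r1*r2 + r1*r3 + r2*r3 = c/a = -7
  r1*r2*r3 = -d/a = 8


Sum = -2


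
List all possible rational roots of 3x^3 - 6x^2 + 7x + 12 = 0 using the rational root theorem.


Rational root theorem: possible roots are ±p/q where:
  p divides the constant term (12): p ∈ {1, 2, 3, 4, 6, 12}
  q divides the leading coefficient (3): q ∈ {1, 3}

All possible rational roots: -12, -6, -4, -3, -2, -4/3, -1, -2/3, -1/3, 1/3, 2/3, 1, 4/3, 2, 3, 4, 6, 12

-12, -6, -4, -3, -2, -4/3, -1, -2/3, -1/3, 1/3, 2/3, 1, 4/3, 2, 3, 4, 6, 12


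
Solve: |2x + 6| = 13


An absolute value equation |expr| = 13 gives two cases:
Case 1: 2x + 6 = 13
  2x = 7, so x = 7/2
Case 2: 2x + 6 = -13
  2x = -19, so x = -19/2

x = -19/2, x = 7/2


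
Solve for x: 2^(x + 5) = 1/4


Express both sides with the same base.
1/4 = 2^(-2)
Since the bases match, equate exponents: x + 5 = -2
So x = -2 - (5) = -7

x = -7


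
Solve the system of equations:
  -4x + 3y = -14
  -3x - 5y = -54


Using Cramer's rule:
Determinant D = (-4)(-5) - (-3)(3) = 20 + 9 = 29
Dx = (-14)(-5) - (-54)(3) = 70 + 162 = 232
Dy = (-4)(-54) - (-3)(-14) = 216 - 42 = 174
x = Dx/D = 232/29 = 8
y = Dy/D = 174/29 = 6

x = 8, y = 6


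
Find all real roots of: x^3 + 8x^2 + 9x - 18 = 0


Let p(x) = x^3 + 8x^2 + 9x - 18. By the rational root theorem (leading coefficient 1), any rational root is an integer divisor of 18: try ±1, ±2, ... in turn.
Test x = 1: value = 0 ✓, so (x - 1) is a factor.
Synthetic division by (x - 1): bring down 1; 1(1) + 8 = 9; 9(1) + 9 = 18; 18(1) - 18 = 0 → quotient x^2 + 9x + 18, remainder 0.
Solve the quadratic x^2 + 9x + 18 = 0: discriminant = 9^2 - 4(1)(18) = 81 - 72 = 9.
sqrt(9) = 3, so x = (-9 ± 3)/2: x = -3 or x = -6.

x = -6, x = -3, x = 1


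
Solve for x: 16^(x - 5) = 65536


Express both sides with the same base.
65536 = 16^4
Since the bases match, equate exponents: x - 5 = 4
So x = 4 - (-5) = 9

x = 9


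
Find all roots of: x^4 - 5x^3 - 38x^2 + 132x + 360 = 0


Let p(x) = x^4 - 5x^3 - 38x^2 + 132x + 360. By the rational root theorem (leading coefficient 1), any rational root is an integer divisor of 360: try ±1, ±2, ... in turn.
Test x = 1: value = 450 ≠ 0.
Test x = -1: value = 196 ≠ 0.
Test x = 2: value = 448 ≠ 0.
Test x = -2: value = 0 ✓, so (x + 2) is a factor.
Synthetic division by (x + 2): bring down 1; 1(-2) - 5 = -7; (-7)(-2) - 38 = -24; (-24)(-2) + 132 = 180; 180(-2) + 360 = 0 → quotient x^3 - 7x^2 - 24x + 180, remainder 0.
Continue with the quotient x^3 - 7x^2 - 24x + 180 (candidates must divide 180; re-test x = -2 first in case it repeats).
Test x = -2: value = 192 ≠ 0.
Test x = 3: value = 72 ≠ 0.
Test x = -3: value = 162 ≠ 0.
Test x = 4: value = 36 ≠ 0.
Test x = -4: value = 100 ≠ 0.
Test x = 5: value = 10 ≠ 0.
Test x = -5: value = 0 ✓, so (x + 5) is a factor.
Synthetic division by (x + 5): bring down 1; 1(-5) - 7 = -12; (-12)(-5) - 24 = 36; 36(-5) + 180 = 0 → quotient x^2 - 12x + 36, remainder 0.
Solve the quadratic x^2 - 12x + 36 = 0: discriminant = (-12)^2 - 4(1)(36) = 144 - 144 = 0.
Discriminant = 0, so a double root: x = 12/2 = 6.
Collecting all roots found:

x = -5, x = -2, x = 6 (multiplicity 2)


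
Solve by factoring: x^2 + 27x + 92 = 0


We need two numbers that multiply to 92 and add to 27.
Those numbers are 23 and 4 (since 23 * 4 = 92 and 23 + 4 = 27).
So x^2 + 27x + 92 = (x + 23)(x + 4) = 0
Setting each factor to zero: x = -23 or x = -4

x = -23, x = -4


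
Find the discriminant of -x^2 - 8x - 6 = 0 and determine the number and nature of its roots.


For ax^2 + bx + c = 0, discriminant D = b^2 - 4ac
Here a = -1, b = -8, c = -6
D = (-8)^2 - 4(-1)(-6) = 64 - 24 = 40

D = 40 > 0 but not a perfect square
The equation has 2 distinct real irrational roots.

Discriminant = 40, 2 distinct real irrational roots


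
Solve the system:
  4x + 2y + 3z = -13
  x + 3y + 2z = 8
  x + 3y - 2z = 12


Using Cramer's rule. Expand each determinant along the first row.
D  = 4*[3*(-2) - 2*3] - 2*[1*(-2) - 2*1] + 3*[1*3 - 3*1]
  = 4*(-12) - 2*(-4) + 3*(0) = -40
Dx = (-13)*[3*(-2) - 2*3] - 2*[8*(-2) - 2*12] + 3*[8*3 - 3*12]
  = (-13)*(-12) - 2*(-40) + 3*(-12) = 200
Dy = 4*[8*(-2) - 2*12] - (-13)*[1*(-2) - 2*1] + 3*[1*12 - 8*1]
  = 4*(-40) - (-13)*(-4) + 3*(4) = -200
Dz = 4*[3*12 - 8*3] - 2*[1*12 - 8*1] + (-13)*[1*3 - 3*1]
  = 4*(12) - 2*(4) + (-13)*(0) = 40
x = Dx/D = 200/-40 = -5, y = Dy/D = -200/-40 = 5, z = Dz/D = 40/-40 = -1
Check eq1: (4)(-5) + (2)(5) + (3)(-1) = -13 = -13 ✓
Check eq2: (1)(-5) + (3)(5) + (2)(-1) = 8 = 8 ✓
Check eq3: (1)(-5) + (3)(5) + (-2)(-1) = 12 = 12 ✓

x = -5, y = 5, z = -1


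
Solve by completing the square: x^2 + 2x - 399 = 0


Start: x^2 + 2x - 399 = 0
Move constant: x^2 + 2x = 399
Half of 2 is 1, squared is 1
Add 1 to both sides: x^2 + 2x + 1 = 400
(x + 1)^2 = 400
x + 1 = ±20
x = -1 + 20 = 19 or x = -1 - 20 = -21

x = -21, x = 19


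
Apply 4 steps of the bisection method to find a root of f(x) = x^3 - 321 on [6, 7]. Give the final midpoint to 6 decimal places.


f(x) = x^3 - 321
f(6) = -105 < 0
f(7) = 22 > 0

Step 1: midpoint = (6.000000 + 7.000000)/2 = 6.500000
  f(6.500000) = -46.375000
  f(mid) < 0, so root is in [6.500000, 7.000000]

Step 2: midpoint = (6.500000 + 7.000000)/2 = 6.750000
  f(6.750000) = -13.453125
  f(mid) < 0, so root is in [6.750000, 7.000000]

Step 3: midpoint = (6.750000 + 7.000000)/2 = 6.875000
  f(6.875000) = 3.951172
  f(mid) > 0, so root is in [6.750000, 6.875000]

Step 4: midpoint = (6.750000 + 6.875000)/2 = 6.812500
  f(6.812500) = -4.830811
  f(mid) < 0, so root is in [6.812500, 6.875000]

midpoint = 6.812500


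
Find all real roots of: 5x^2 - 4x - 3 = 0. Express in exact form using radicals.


Using the quadratic formula: x = (-b ± sqrt(b^2 - 4ac)) / (2a)
Here a = 5, b = -4, c = -3
Discriminant = b^2 - 4ac = (-4)^2 - 4(5)(-3) = 16 + 60 = 76
Since discriminant = 76 > 0, there are two real roots.
x = (4 ± 2*sqrt(19)) / 10
Simplifying: x = (2 ± sqrt(19)) / 5
Numerically: x ≈ 1.2718 or x ≈ -0.4718

x = (2 + sqrt(19)) / 5 or x = (2 - sqrt(19)) / 5


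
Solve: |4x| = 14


An absolute value equation |expr| = 14 gives two cases:
Case 1: 4x = 14
  4x = 14, so x = 7/2
Case 2: 4x = -14
  4x = -14, so x = -7/2

x = -7/2, x = 7/2


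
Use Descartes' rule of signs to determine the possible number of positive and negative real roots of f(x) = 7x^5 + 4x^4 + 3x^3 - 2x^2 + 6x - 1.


Descartes' rule of signs:

For positive roots, count sign changes in f(x) = 7x^5 + 4x^4 + 3x^3 - 2x^2 + 6x - 1:
Signs of coefficients: +, +, +, -, +, -
Number of sign changes: 3
Possible positive real roots: 3, 1

For negative roots, examine f(-x) = -7x^5 + 4x^4 - 3x^3 - 2x^2 - 6x - 1:
Signs of coefficients: -, +, -, -, -, -
Number of sign changes: 2
Possible negative real roots: 2, 0

Positive roots: 3 or 1; Negative roots: 2 or 0


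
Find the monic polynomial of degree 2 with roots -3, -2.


A monic polynomial with roots -3, -2 is:
p(x) = (x + 3)(x + 2)
After multiplying by (x + 3): x + 3
After multiplying by (x + 2): x^2 + 5x + 6

x^2 + 5x + 6


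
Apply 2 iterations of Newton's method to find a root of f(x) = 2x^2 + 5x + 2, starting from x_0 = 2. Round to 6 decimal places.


Newton's method: x_(n+1) = x_n - f(x_n)/f'(x_n)
f(x) = 2x^2 + 5x + 2
f'(x) = 4x + 5

Iteration 1:
  f(2.000000) = 20.000000
  f'(2.000000) = 13.000000
  x_1 = 2.000000 - (20.000000)/(13.000000) = 0.461538

Iteration 2:
  f(0.461538) = 4.733728
  f'(0.461538) = 6.846154
  x_2 = 0.461538 - (4.733728)/(6.846154) = -0.229905

x_2 = -0.229905


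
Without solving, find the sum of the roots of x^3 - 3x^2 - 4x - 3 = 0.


By Vieta's formulas for x^3 + bx^2 + cx + d = 0:
  r1 + r2 + r3 = -b/a = 3
  r1*r2 + r1*r3 + r2*r3 = c/a = -4
  r1*r2*r3 = -d/a = 3


Sum = 3


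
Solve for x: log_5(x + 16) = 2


Convert to exponential form: x + 16 = 5^2 = 25
x = 25 - 16 = 9
Check: log_5(9 + 16) = log_5(25) = log_5(25) = 2 ✓

x = 9


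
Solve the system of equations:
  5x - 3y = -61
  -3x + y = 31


Using Cramer's rule:
Determinant D = (5)(1) - (-3)(-3) = 5 - 9 = -4
Dx = (-61)(1) - (31)(-3) = -61 + 93 = 32
Dy = (5)(31) - (-3)(-61) = 155 - 183 = -28
x = Dx/D = 32/-4 = -8
y = Dy/D = -28/-4 = 7

x = -8, y = 7


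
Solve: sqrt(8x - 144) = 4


Square both sides: 8x - 144 = 4^2 = 16
8x = 16 + 144 = 160
x = 20
Check: sqrt(8*20 - 144) = sqrt(16) = 4 ✓

x = 20


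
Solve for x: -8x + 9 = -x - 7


Starting with: -8x + 9 = -x - 7
Move all x terms to left: (-8 + 1)x = -7 - 9
Simplify: -7x = -16
Divide both sides by -7: x = 16/7

x = 16/7


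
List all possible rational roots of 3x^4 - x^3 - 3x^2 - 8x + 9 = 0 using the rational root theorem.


Rational root theorem: possible roots are ±p/q where:
  p divides the constant term (9): p ∈ {1, 3, 9}
  q divides the leading coefficient (3): q ∈ {1, 3}

All possible rational roots: -9, -3, -1, -1/3, 1/3, 1, 3, 9

-9, -3, -1, -1/3, 1/3, 1, 3, 9


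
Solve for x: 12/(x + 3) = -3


Multiply both sides by (x + 3): 12 = -3(x + 3)
Distribute: 12 = -3x - 9
-3x = 12 + 9 = 21
x = -7

x = -7


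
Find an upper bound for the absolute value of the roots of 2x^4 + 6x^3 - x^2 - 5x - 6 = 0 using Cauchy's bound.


Cauchy's bound: all roots r satisfy |r| <= 1 + max(|a_i/a_n|) for i = 0,...,n-1
where a_n is the leading coefficient.

Coefficients: [2, 6, -1, -5, -6]
Leading coefficient a_n = 2
Ratios |a_i/a_n|: 3, 1/2, 5/2, 3
Maximum ratio: 3
Cauchy's bound: |r| <= 1 + 3 = 4

Upper bound = 4


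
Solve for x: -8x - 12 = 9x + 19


Starting with: -8x - 12 = 9x + 19
Move all x terms to left: (-8 - 9)x = 19 + 12
Simplify: -17x = 31
Divide both sides by -17: x = -31/17

x = -31/17


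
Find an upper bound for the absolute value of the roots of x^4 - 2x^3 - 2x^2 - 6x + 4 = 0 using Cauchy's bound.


Cauchy's bound: all roots r satisfy |r| <= 1 + max(|a_i/a_n|) for i = 0,...,n-1
where a_n is the leading coefficient.

Coefficients: [1, -2, -2, -6, 4]
Leading coefficient a_n = 1
Ratios |a_i/a_n|: 2, 2, 6, 4
Maximum ratio: 6
Cauchy's bound: |r| <= 1 + 6 = 7

Upper bound = 7


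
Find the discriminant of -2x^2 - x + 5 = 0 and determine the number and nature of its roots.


For ax^2 + bx + c = 0, discriminant D = b^2 - 4ac
Here a = -2, b = -1, c = 5
D = (-1)^2 - 4(-2)(5) = 1 + 40 = 41

D = 41 > 0 but not a perfect square
The equation has 2 distinct real irrational roots.

Discriminant = 41, 2 distinct real irrational roots


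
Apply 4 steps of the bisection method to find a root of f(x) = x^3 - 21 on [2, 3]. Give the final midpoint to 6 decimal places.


f(x) = x^3 - 21
f(2) = -13 < 0
f(3) = 6 > 0

Step 1: midpoint = (2.000000 + 3.000000)/2 = 2.500000
  f(2.500000) = -5.375000
  f(mid) < 0, so root is in [2.500000, 3.000000]

Step 2: midpoint = (2.500000 + 3.000000)/2 = 2.750000
  f(2.750000) = -0.203125
  f(mid) < 0, so root is in [2.750000, 3.000000]

Step 3: midpoint = (2.750000 + 3.000000)/2 = 2.875000
  f(2.875000) = 2.763672
  f(mid) > 0, so root is in [2.750000, 2.875000]

Step 4: midpoint = (2.750000 + 2.875000)/2 = 2.812500
  f(2.812500) = 1.247314
  f(mid) > 0, so root is in [2.750000, 2.812500]

midpoint = 2.812500


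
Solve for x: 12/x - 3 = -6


Subtract -3 from both sides: 12/x = -3
Multiply both sides by x: 12 = -3 * x
Divide by -3: x = -4

x = -4


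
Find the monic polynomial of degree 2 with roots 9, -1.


A monic polynomial with roots 9, -1 is:
p(x) = (x - 9)(x + 1)
After multiplying by (x - 9): x - 9
After multiplying by (x + 1): x^2 - 8x - 9

x^2 - 8x - 9


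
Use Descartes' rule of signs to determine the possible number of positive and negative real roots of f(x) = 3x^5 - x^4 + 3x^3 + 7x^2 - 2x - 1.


Descartes' rule of signs:

For positive roots, count sign changes in f(x) = 3x^5 - x^4 + 3x^3 + 7x^2 - 2x - 1:
Signs of coefficients: +, -, +, +, -, -
Number of sign changes: 3
Possible positive real roots: 3, 1

For negative roots, examine f(-x) = -3x^5 - x^4 - 3x^3 + 7x^2 + 2x - 1:
Signs of coefficients: -, -, -, +, +, -
Number of sign changes: 2
Possible negative real roots: 2, 0

Positive roots: 3 or 1; Negative roots: 2 or 0


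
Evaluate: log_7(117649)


We need the exponent such that 7^? = 117649
7^6 = 117649
Therefore log_7(117649) = 6

6


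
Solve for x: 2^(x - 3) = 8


Express both sides with the same base.
8 = 2^3
Since the bases match, equate exponents: x - 3 = 3
So x = 3 - (-3) = 6

x = 6


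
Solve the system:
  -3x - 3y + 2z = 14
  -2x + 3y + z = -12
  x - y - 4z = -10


Using Cramer's rule. Expand each determinant along the first row.
D  = (-3)*[3*(-4) - 1*(-1)] - (-3)*[(-2)*(-4) - 1*1] + 2*[(-2)*(-1) - 3*1]
  = (-3)*(-11) - (-3)*(7) + 2*(-1) = 52
Dx = 14*[3*(-4) - 1*(-1)] - (-3)*[(-12)*(-4) - 1*(-10)] + 2*[(-12)*(-1) - 3*(-10)]
  = 14*(-11) - (-3)*(58) + 2*(42) = 104
Dy = (-3)*[(-12)*(-4) - 1*(-10)] - 14*[(-2)*(-4) - 1*1] + 2*[(-2)*(-10) - (-12)*1]
  = (-3)*(58) - 14*(7) + 2*(32) = -208
Dz = (-3)*[3*(-10) - (-12)*(-1)] - (-3)*[(-2)*(-10) - (-12)*1] + 14*[(-2)*(-1) - 3*1]
  = (-3)*(-42) - (-3)*(32) + 14*(-1) = 208
x = Dx/D = 104/52 = 2, y = Dy/D = -208/52 = -4, z = Dz/D = 208/52 = 4
Check eq1: (-3)(2) + (-3)(-4) + (2)(4) = 14 = 14 ✓
Check eq2: (-2)(2) + (3)(-4) + (1)(4) = -12 = -12 ✓
Check eq3: (1)(2) + (-1)(-4) + (-4)(4) = -10 = -10 ✓

x = 2, y = -4, z = 4


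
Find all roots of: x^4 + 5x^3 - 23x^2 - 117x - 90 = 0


Let p(x) = x^4 + 5x^3 - 23x^2 - 117x - 90. By the rational root theorem (leading coefficient 1), any rational root is an integer divisor of 90: try ±1, ±2, ... in turn.
Test x = 1: value = -224 ≠ 0.
Test x = -1: value = 0 ✓, so (x + 1) is a factor.
Synthetic division by (x + 1): bring down 1; 1(-1) + 5 = 4; 4(-1) - 23 = -27; (-27)(-1) - 117 = -90; (-90)(-1) - 90 = 0 → quotient x^3 + 4x^2 - 27x - 90, remainder 0.
Continue with the quotient x^3 + 4x^2 - 27x - 90 (candidates must divide 90; re-test x = -1 first in case it repeats).
Test x = -1: value = -60 ≠ 0.
Test x = 2: value = -120 ≠ 0.
Test x = -2: value = -28 ≠ 0.
Test x = 3: value = -108 ≠ 0.
Test x = -3: value = 0 ✓, so (x + 3) is a factor.
Synthetic division by (x + 3): bring down 1; 1(-3) + 4 = 1; 1(-3) - 27 = -30; (-30)(-3) - 90 = 0 → quotient x^2 + x - 30, remainder 0.
Solve the quadratic x^2 + x - 30 = 0: discriminant = 1^2 - 4(1)(-30) = 1 + 120 = 121.
sqrt(121) = 11, so x = (-1 ± 11)/2: x = 5 or x = -6.
Collecting all roots found:

x = -6, x = -3, x = -1, x = 5


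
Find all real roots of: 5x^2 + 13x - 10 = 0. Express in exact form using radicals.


Using the quadratic formula: x = (-b ± sqrt(b^2 - 4ac)) / (2a)
Here a = 5, b = 13, c = -10
Discriminant = b^2 - 4ac = 13^2 - 4(5)(-10) = 169 + 200 = 369
Since discriminant = 369 > 0, there are two real roots.
x = (-13 ± 3*sqrt(41)) / 10
Numerically: x ≈ 0.6209 or x ≈ -3.2209

x = (-13 + 3*sqrt(41)) / 10 or x = (-13 - 3*sqrt(41)) / 10


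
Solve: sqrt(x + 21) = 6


Square both sides: x + 21 = 6^2 = 36
x = 36 - 21 = 15
x = 15
Check: sqrt(1*15 + 21) = sqrt(36) = 6 ✓

x = 15


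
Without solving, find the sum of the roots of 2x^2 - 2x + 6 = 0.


By Vieta's formulas for ax^2 + bx + c = 0:
  Sum of roots = -b/a
  Product of roots = c/a

Here a = 2, b = -2, c = 6
Sum = -(-2)/2 = 1
Product = 6/2 = 3

Sum = 1


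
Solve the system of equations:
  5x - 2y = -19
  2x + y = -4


Using Cramer's rule:
Determinant D = (5)(1) - (2)(-2) = 5 + 4 = 9
Dx = (-19)(1) - (-4)(-2) = -19 - 8 = -27
Dy = (5)(-4) - (2)(-19) = -20 + 38 = 18
x = Dx/D = -27/9 = -3
y = Dy/D = 18/9 = 2

x = -3, y = 2


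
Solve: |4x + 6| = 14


An absolute value equation |expr| = 14 gives two cases:
Case 1: 4x + 6 = 14
  4x = 8, so x = 2
Case 2: 4x + 6 = -14
  4x = -20, so x = -5

x = -5, x = 2


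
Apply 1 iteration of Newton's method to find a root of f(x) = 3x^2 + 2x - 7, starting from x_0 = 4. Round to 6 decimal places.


Newton's method: x_(n+1) = x_n - f(x_n)/f'(x_n)
f(x) = 3x^2 + 2x - 7
f'(x) = 6x + 2

Iteration 1:
  f(4.000000) = 49.000000
  f'(4.000000) = 26.000000
  x_1 = 4.000000 - (49.000000)/(26.000000) = 2.115385

x_1 = 2.115385


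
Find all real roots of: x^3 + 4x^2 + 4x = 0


The constant term is 0, so x = 0 is a root. Factor out x:
  x(x^2 + 4x + 4) = 0
Solve the quadratic x^2 + 4x + 4 = 0: discriminant = 4^2 - 4(1)(4) = 16 - 16 = 0.
Discriminant = 0, so a double root: x = -4/2 = -2.

x = -2 (multiplicity 2), x = 0


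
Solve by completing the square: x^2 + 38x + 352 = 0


Start: x^2 + 38x + 352 = 0
Move constant: x^2 + 38x = -352
Half of 38 is 19, squared is 361
Add 361 to both sides: x^2 + 38x + 361 = 9
(x + 19)^2 = 9
x + 19 = ±3
x = -19 + 3 = -16 or x = -19 - 3 = -22

x = -22, x = -16


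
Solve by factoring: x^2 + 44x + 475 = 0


We need two numbers that multiply to 475 and add to 44.
Those numbers are 25 and 19 (since 25 * 19 = 475 and 25 + 19 = 44).
So x^2 + 44x + 475 = (x + 25)(x + 19) = 0
Setting each factor to zero: x = -25 or x = -19

x = -25, x = -19


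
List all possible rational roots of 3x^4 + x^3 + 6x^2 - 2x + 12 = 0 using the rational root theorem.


Rational root theorem: possible roots are ±p/q where:
  p divides the constant term (12): p ∈ {1, 2, 3, 4, 6, 12}
  q divides the leading coefficient (3): q ∈ {1, 3}

All possible rational roots: -12, -6, -4, -3, -2, -4/3, -1, -2/3, -1/3, 1/3, 2/3, 1, 4/3, 2, 3, 4, 6, 12

-12, -6, -4, -3, -2, -4/3, -1, -2/3, -1/3, 1/3, 2/3, 1, 4/3, 2, 3, 4, 6, 12


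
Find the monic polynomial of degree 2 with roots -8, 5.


A monic polynomial with roots -8, 5 is:
p(x) = (x + 8)(x - 5)
After multiplying by (x + 8): x + 8
After multiplying by (x - 5): x^2 + 3x - 40

x^2 + 3x - 40


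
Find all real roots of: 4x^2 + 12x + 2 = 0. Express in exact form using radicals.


Using the quadratic formula: x = (-b ± sqrt(b^2 - 4ac)) / (2a)
Here a = 4, b = 12, c = 2
Discriminant = b^2 - 4ac = 12^2 - 4(4)(2) = 144 - 32 = 112
Since discriminant = 112 > 0, there are two real roots.
x = (-12 ± 4*sqrt(7)) / 8
Simplifying: x = (-3 ± sqrt(7)) / 2
Numerically: x ≈ -0.1771 or x ≈ -2.8229

x = (-3 + sqrt(7)) / 2 or x = (-3 - sqrt(7)) / 2


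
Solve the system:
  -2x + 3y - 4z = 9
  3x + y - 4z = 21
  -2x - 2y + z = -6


Using Cramer's rule. Expand each determinant along the first row.
D  = (-2)*[1*1 - (-4)*(-2)] - 3*[3*1 - (-4)*(-2)] + (-4)*[3*(-2) - 1*(-2)]
  = (-2)*(-7) - 3*(-5) + (-4)*(-4) = 45
Dx = 9*[1*1 - (-4)*(-2)] - 3*[21*1 - (-4)*(-6)] + (-4)*[21*(-2) - 1*(-6)]
  = 9*(-7) - 3*(-3) + (-4)*(-36) = 90
Dy = (-2)*[21*1 - (-4)*(-6)] - 9*[3*1 - (-4)*(-2)] + (-4)*[3*(-6) - 21*(-2)]
  = (-2)*(-3) - 9*(-5) + (-4)*(24) = -45
Dz = (-2)*[1*(-6) - 21*(-2)] - 3*[3*(-6) - 21*(-2)] + 9*[3*(-2) - 1*(-2)]
  = (-2)*(36) - 3*(24) + 9*(-4) = -180
x = Dx/D = 90/45 = 2, y = Dy/D = -45/45 = -1, z = Dz/D = -180/45 = -4
Check eq1: (-2)(2) + (3)(-1) + (-4)(-4) = 9 = 9 ✓
Check eq2: (3)(2) + (1)(-1) + (-4)(-4) = 21 = 21 ✓
Check eq3: (-2)(2) + (-2)(-1) + (1)(-4) = -6 = -6 ✓

x = 2, y = -1, z = -4


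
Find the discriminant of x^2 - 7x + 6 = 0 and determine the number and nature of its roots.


For ax^2 + bx + c = 0, discriminant D = b^2 - 4ac
Here a = 1, b = -7, c = 6
D = (-7)^2 - 4(1)(6) = 49 - 24 = 25

D = 25 > 0 and is a perfect square (sqrt = 5)
The equation has 2 distinct real rational roots.

Discriminant = 25, 2 distinct real rational roots


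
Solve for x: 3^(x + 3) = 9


Express both sides with the same base.
9 = 3^2
Since the bases match, equate exponents: x + 3 = 2
So x = 2 - (3) = -1

x = -1


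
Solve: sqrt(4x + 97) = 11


Square both sides: 4x + 97 = 11^2 = 121
4x = 121 - 97 = 24
x = 6
Check: sqrt(4*6 + 97) = sqrt(121) = 11 ✓

x = 6


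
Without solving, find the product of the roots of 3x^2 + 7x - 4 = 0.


By Vieta's formulas for ax^2 + bx + c = 0:
  Sum of roots = -b/a
  Product of roots = c/a

Here a = 3, b = 7, c = -4
Sum = -(7)/3 = -7/3
Product = -4/3 = -4/3

Product = -4/3


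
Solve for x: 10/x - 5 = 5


Subtract -5 from both sides: 10/x = 10
Multiply both sides by x: 10 = 10 * x
Divide by 10: x = 1

x = 1


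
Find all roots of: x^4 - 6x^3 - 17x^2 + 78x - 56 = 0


Let p(x) = x^4 - 6x^3 - 17x^2 + 78x - 56. By the rational root theorem (leading coefficient 1), any rational root is an integer divisor of 56: try ±1, ±2, ... in turn.
Test x = 1: value = 0 ✓, so (x - 1) is a factor.
Synthetic division by (x - 1): bring down 1; 1(1) - 6 = -5; (-5)(1) - 17 = -22; (-22)(1) + 78 = 56; 56(1) - 56 = 0 → quotient x^3 - 5x^2 - 22x + 56, remainder 0.
Continue with the quotient x^3 - 5x^2 - 22x + 56 (candidates must divide 56; re-test x = 1 first in case it repeats).
Test x = 1: value = 30 ≠ 0.
Test x = -1: value = 72 ≠ 0.
Test x = 2: value = 0 ✓, so (x - 2) is a factor.
Synthetic division by (x - 2): bring down 1; 1(2) - 5 = -3; (-3)(2) - 22 = -28; (-28)(2) + 56 = 0 → quotient x^2 - 3x - 28, remainder 0.
Solve the quadratic x^2 - 3x - 28 = 0: discriminant = (-3)^2 - 4(1)(-28) = 9 + 112 = 121.
sqrt(121) = 11, so x = (3 ± 11)/2: x = 7 or x = -4.
Collecting all roots found:

x = -4, x = 1, x = 2, x = 7


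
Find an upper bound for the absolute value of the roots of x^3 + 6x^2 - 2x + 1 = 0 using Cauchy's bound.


Cauchy's bound: all roots r satisfy |r| <= 1 + max(|a_i/a_n|) for i = 0,...,n-1
where a_n is the leading coefficient.

Coefficients: [1, 6, -2, 1]
Leading coefficient a_n = 1
Ratios |a_i/a_n|: 6, 2, 1
Maximum ratio: 6
Cauchy's bound: |r| <= 1 + 6 = 7

Upper bound = 7


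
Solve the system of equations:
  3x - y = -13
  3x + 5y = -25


Using Cramer's rule:
Determinant D = (3)(5) - (3)(-1) = 15 + 3 = 18
Dx = (-13)(5) - (-25)(-1) = -65 - 25 = -90
Dy = (3)(-25) - (3)(-13) = -75 + 39 = -36
x = Dx/D = -90/18 = -5
y = Dy/D = -36/18 = -2

x = -5, y = -2


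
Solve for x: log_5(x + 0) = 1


Convert to exponential form: x + 0 = 5^1 = 5
x = 5 - 0 = 5
Check: log_5(5 + 0) = log_5(5) = log_5(5) = 1 ✓

x = 5


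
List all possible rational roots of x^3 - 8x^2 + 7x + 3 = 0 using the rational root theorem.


Rational root theorem: possible roots are ±p/q where:
  p divides the constant term (3): p ∈ {1, 3}
  q divides the leading coefficient (1): q ∈ {1}

All possible rational roots: -3, -1, 1, 3

-3, -1, 1, 3


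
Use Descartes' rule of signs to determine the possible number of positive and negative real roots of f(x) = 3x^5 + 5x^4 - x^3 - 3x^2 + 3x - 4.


Descartes' rule of signs:

For positive roots, count sign changes in f(x) = 3x^5 + 5x^4 - x^3 - 3x^2 + 3x - 4:
Signs of coefficients: +, +, -, -, +, -
Number of sign changes: 3
Possible positive real roots: 3, 1

For negative roots, examine f(-x) = -3x^5 + 5x^4 + x^3 - 3x^2 - 3x - 4:
Signs of coefficients: -, +, +, -, -, -
Number of sign changes: 2
Possible negative real roots: 2, 0

Positive roots: 3 or 1; Negative roots: 2 or 0


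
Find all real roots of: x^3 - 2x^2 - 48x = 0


The constant term is 0, so x = 0 is a root. Factor out x:
  x(x^2 - 2x - 48) = 0
Solve the quadratic x^2 - 2x - 48 = 0: discriminant = (-2)^2 - 4(1)(-48) = 4 + 192 = 196.
sqrt(196) = 14, so x = (2 ± 14)/2: x = 8 or x = -6.

x = -6, x = 0, x = 8


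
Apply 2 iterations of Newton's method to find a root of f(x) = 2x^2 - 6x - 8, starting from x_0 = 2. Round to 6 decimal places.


Newton's method: x_(n+1) = x_n - f(x_n)/f'(x_n)
f(x) = 2x^2 - 6x - 8
f'(x) = 4x - 6

Iteration 1:
  f(2.000000) = -12.000000
  f'(2.000000) = 2.000000
  x_1 = 2.000000 - (-12.000000)/(2.000000) = 8.000000

Iteration 2:
  f(8.000000) = 72.000000
  f'(8.000000) = 26.000000
  x_2 = 8.000000 - (72.000000)/(26.000000) = 5.230769

x_2 = 5.230769


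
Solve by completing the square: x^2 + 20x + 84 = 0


Start: x^2 + 20x + 84 = 0
Move constant: x^2 + 20x = -84
Half of 20 is 10, squared is 100
Add 100 to both sides: x^2 + 20x + 100 = 16
(x + 10)^2 = 16
x + 10 = ±4
x = -10 + 4 = -6 or x = -10 - 4 = -14

x = -14, x = -6


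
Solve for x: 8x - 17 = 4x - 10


Starting with: 8x - 17 = 4x - 10
Move all x terms to left: (8 - 4)x = -10 + 17
Simplify: 4x = 7
Divide both sides by 4: x = 7/4

x = 7/4


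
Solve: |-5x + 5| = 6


An absolute value equation |expr| = 6 gives two cases:
Case 1: -5x + 5 = 6
  -5x = 1, so x = -1/5
Case 2: -5x + 5 = -6
  -5x = -11, so x = 11/5

x = -1/5, x = 11/5


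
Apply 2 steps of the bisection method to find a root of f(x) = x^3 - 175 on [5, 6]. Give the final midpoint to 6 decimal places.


f(x) = x^3 - 175
f(5) = -50 < 0
f(6) = 41 > 0

Step 1: midpoint = (5.000000 + 6.000000)/2 = 5.500000
  f(5.500000) = -8.625000
  f(mid) < 0, so root is in [5.500000, 6.000000]

Step 2: midpoint = (5.500000 + 6.000000)/2 = 5.750000
  f(5.750000) = 15.109375
  f(mid) > 0, so root is in [5.500000, 5.750000]

midpoint = 5.750000


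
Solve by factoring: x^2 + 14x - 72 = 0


We need two numbers that multiply to -72 and add to 14.
Those numbers are -4 and 18 (since (-4) * 18 = -72 and (-4) + 18 = 14).
So x^2 + 14x - 72 = (x - 4)(x + 18) = 0
Setting each factor to zero: x = 4 or x = -18

x = -18, x = 4


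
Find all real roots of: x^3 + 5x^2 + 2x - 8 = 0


Let p(x) = x^3 + 5x^2 + 2x - 8. By the rational root theorem (leading coefficient 1), any rational root is an integer divisor of 8: try ±1, ±2, ... in turn.
Test x = 1: value = 0 ✓, so (x - 1) is a factor.
Synthetic division by (x - 1): bring down 1; 1(1) + 5 = 6; 6(1) + 2 = 8; 8(1) - 8 = 0 → quotient x^2 + 6x + 8, remainder 0.
Solve the quadratic x^2 + 6x + 8 = 0: discriminant = 6^2 - 4(1)(8) = 36 - 32 = 4.
sqrt(4) = 2, so x = (-6 ± 2)/2: x = -2 or x = -4.

x = -4, x = -2, x = 1


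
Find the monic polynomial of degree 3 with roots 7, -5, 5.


A monic polynomial with roots 7, -5, 5 is:
p(x) = (x - 7)(x + 5)(x - 5)
After multiplying by (x - 7): x - 7
After multiplying by (x + 5): x^2 - 2x - 35
After multiplying by (x - 5): x^3 - 7x^2 - 25x + 175

x^3 - 7x^2 - 25x + 175


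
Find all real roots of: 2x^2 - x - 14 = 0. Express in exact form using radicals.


Using the quadratic formula: x = (-b ± sqrt(b^2 - 4ac)) / (2a)
Here a = 2, b = -1, c = -14
Discriminant = b^2 - 4ac = (-1)^2 - 4(2)(-14) = 1 + 112 = 113
Since discriminant = 113 > 0, there are two real roots.
x = (1 ± sqrt(113)) / 4
Numerically: x ≈ 2.9075 or x ≈ -2.4075

x = (1 + sqrt(113)) / 4 or x = (1 - sqrt(113)) / 4


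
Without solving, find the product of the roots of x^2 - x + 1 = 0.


By Vieta's formulas for ax^2 + bx + c = 0:
  Sum of roots = -b/a
  Product of roots = c/a

Here a = 1, b = -1, c = 1
Sum = -(-1)/1 = 1
Product = 1/1 = 1

Product = 1


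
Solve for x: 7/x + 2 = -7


Subtract 2 from both sides: 7/x = -9
Multiply both sides by x: 7 = -9 * x
Divide by -9: x = -7/9

x = -7/9


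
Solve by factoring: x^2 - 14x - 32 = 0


We need two numbers that multiply to -32 and add to -14.
Those numbers are 2 and -16 (since 2 * (-16) = -32 and 2 + (-16) = -14).
So x^2 - 14x - 32 = (x + 2)(x - 16) = 0
Setting each factor to zero: x = -2 or x = 16

x = -2, x = 16


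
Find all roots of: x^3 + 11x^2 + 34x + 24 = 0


Let p(x) = x^3 + 11x^2 + 34x + 24. By the rational root theorem (leading coefficient 1), any rational root is an integer divisor of 24: try ±1, ±2, ... in turn.
Test x = 1: value = 70 ≠ 0.
Test x = -1: value = 0 ✓, so (x + 1) is a factor.
Synthetic division by (x + 1): bring down 1; 1(-1) + 11 = 10; 10(-1) + 34 = 24; 24(-1) + 24 = 0 → quotient x^2 + 10x + 24, remainder 0.
Solve the quadratic x^2 + 10x + 24 = 0: discriminant = 10^2 - 4(1)(24) = 100 - 96 = 4.
sqrt(4) = 2, so x = (-10 ± 2)/2: x = -4 or x = -6.
Collecting all roots found:

x = -6, x = -4, x = -1


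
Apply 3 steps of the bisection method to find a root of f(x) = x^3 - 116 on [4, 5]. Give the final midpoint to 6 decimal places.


f(x) = x^3 - 116
f(4) = -52 < 0
f(5) = 9 > 0

Step 1: midpoint = (4.000000 + 5.000000)/2 = 4.500000
  f(4.500000) = -24.875000
  f(mid) < 0, so root is in [4.500000, 5.000000]

Step 2: midpoint = (4.500000 + 5.000000)/2 = 4.750000
  f(4.750000) = -8.828125
  f(mid) < 0, so root is in [4.750000, 5.000000]

Step 3: midpoint = (4.750000 + 5.000000)/2 = 4.875000
  f(4.875000) = -0.142578
  f(mid) < 0, so root is in [4.875000, 5.000000]

midpoint = 4.875000


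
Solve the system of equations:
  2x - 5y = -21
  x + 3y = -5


Using Cramer's rule:
Determinant D = (2)(3) - (1)(-5) = 6 + 5 = 11
Dx = (-21)(3) - (-5)(-5) = -63 - 25 = -88
Dy = (2)(-5) - (1)(-21) = -10 + 21 = 11
x = Dx/D = -88/11 = -8
y = Dy/D = 11/11 = 1

x = -8, y = 1


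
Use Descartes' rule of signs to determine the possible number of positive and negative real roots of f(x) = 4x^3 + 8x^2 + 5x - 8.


Descartes' rule of signs:

For positive roots, count sign changes in f(x) = 4x^3 + 8x^2 + 5x - 8:
Signs of coefficients: +, +, +, -
Number of sign changes: 1
Possible positive real roots: 1

For negative roots, examine f(-x) = -4x^3 + 8x^2 - 5x - 8:
Signs of coefficients: -, +, -, -
Number of sign changes: 2
Possible negative real roots: 2, 0

Positive roots: 1; Negative roots: 2 or 0


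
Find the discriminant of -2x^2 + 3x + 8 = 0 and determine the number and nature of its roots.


For ax^2 + bx + c = 0, discriminant D = b^2 - 4ac
Here a = -2, b = 3, c = 8
D = (3)^2 - 4(-2)(8) = 9 + 64 = 73

D = 73 > 0 but not a perfect square
The equation has 2 distinct real irrational roots.

Discriminant = 73, 2 distinct real irrational roots


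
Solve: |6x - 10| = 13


An absolute value equation |expr| = 13 gives two cases:
Case 1: 6x - 10 = 13
  6x = 23, so x = 23/6
Case 2: 6x - 10 = -13
  6x = -3, so x = -1/2

x = -1/2, x = 23/6


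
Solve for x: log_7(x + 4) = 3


Convert to exponential form: x + 4 = 7^3 = 343
x = 343 - 4 = 339
Check: log_7(339 + 4) = log_7(343) = log_7(343) = 3 ✓

x = 339


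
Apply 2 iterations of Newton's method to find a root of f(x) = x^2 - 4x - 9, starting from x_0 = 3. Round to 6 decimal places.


Newton's method: x_(n+1) = x_n - f(x_n)/f'(x_n)
f(x) = x^2 - 4x - 9
f'(x) = 2x - 4

Iteration 1:
  f(3.000000) = -12.000000
  f'(3.000000) = 2.000000
  x_1 = 3.000000 - (-12.000000)/(2.000000) = 9.000000

Iteration 2:
  f(9.000000) = 36.000000
  f'(9.000000) = 14.000000
  x_2 = 9.000000 - (36.000000)/(14.000000) = 6.428571

x_2 = 6.428571


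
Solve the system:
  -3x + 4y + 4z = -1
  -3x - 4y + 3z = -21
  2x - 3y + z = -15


Using Cramer's rule. Expand each determinant along the first row.
D  = (-3)*[(-4)*1 - 3*(-3)] - 4*[(-3)*1 - 3*2] + 4*[(-3)*(-3) - (-4)*2]
  = (-3)*(5) - 4*(-9) + 4*(17) = 89
Dx = (-1)*[(-4)*1 - 3*(-3)] - 4*[(-21)*1 - 3*(-15)] + 4*[(-21)*(-3) - (-4)*(-15)]
  = (-1)*(5) - 4*(24) + 4*(3) = -89
Dy = (-3)*[(-21)*1 - 3*(-15)] - (-1)*[(-3)*1 - 3*2] + 4*[(-3)*(-15) - (-21)*2]
  = (-3)*(24) - (-1)*(-9) + 4*(87) = 267
Dz = (-3)*[(-4)*(-15) - (-21)*(-3)] - 4*[(-3)*(-15) - (-21)*2] + (-1)*[(-3)*(-3) - (-4)*2]
  = (-3)*(-3) - 4*(87) + (-1)*(17) = -356
x = Dx/D = -89/89 = -1, y = Dy/D = 267/89 = 3, z = Dz/D = -356/89 = -4
Check eq1: (-3)(-1) + (4)(3) + (4)(-4) = -1 = -1 ✓
Check eq2: (-3)(-1) + (-4)(3) + (3)(-4) = -21 = -21 ✓
Check eq3: (2)(-1) + (-3)(3) + (1)(-4) = -15 = -15 ✓

x = -1, y = 3, z = -4


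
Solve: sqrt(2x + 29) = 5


Square both sides: 2x + 29 = 5^2 = 25
2x = 25 - 29 = -4
x = -2
Check: sqrt(2*(-2) + 29) = sqrt(25) = 5 ✓

x = -2


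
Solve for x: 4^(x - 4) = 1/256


Express both sides with the same base.
1/256 = 4^(-4)
Since the bases match, equate exponents: x - 4 = -4
So x = -4 - (-4) = 0

x = 0


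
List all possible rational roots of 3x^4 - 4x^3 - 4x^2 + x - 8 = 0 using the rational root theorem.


Rational root theorem: possible roots are ±p/q where:
  p divides the constant term (-8): p ∈ {1, 2, 4, 8}
  q divides the leading coefficient (3): q ∈ {1, 3}

All possible rational roots: -8, -4, -8/3, -2, -4/3, -1, -2/3, -1/3, 1/3, 2/3, 1, 4/3, 2, 8/3, 4, 8

-8, -4, -8/3, -2, -4/3, -1, -2/3, -1/3, 1/3, 2/3, 1, 4/3, 2, 8/3, 4, 8


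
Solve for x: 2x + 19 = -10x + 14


Starting with: 2x + 19 = -10x + 14
Move all x terms to left: (2 + 10)x = 14 - 19
Simplify: 12x = -5
Divide both sides by 12: x = -5/12

x = -5/12


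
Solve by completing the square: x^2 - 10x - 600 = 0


Start: x^2 - 10x - 600 = 0
Move constant: x^2 - 10x = 600
Half of -10 is -5, squared is 25
Add 25 to both sides: x^2 - 10x + 25 = 625
(x - 5)^2 = 625
x - 5 = ±25
x = 5 + 25 = 30 or x = 5 - 25 = -20

x = -20, x = 30


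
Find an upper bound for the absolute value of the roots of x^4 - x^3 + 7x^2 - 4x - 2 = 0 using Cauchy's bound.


Cauchy's bound: all roots r satisfy |r| <= 1 + max(|a_i/a_n|) for i = 0,...,n-1
where a_n is the leading coefficient.

Coefficients: [1, -1, 7, -4, -2]
Leading coefficient a_n = 1
Ratios |a_i/a_n|: 1, 7, 4, 2
Maximum ratio: 7
Cauchy's bound: |r| <= 1 + 7 = 8

Upper bound = 8


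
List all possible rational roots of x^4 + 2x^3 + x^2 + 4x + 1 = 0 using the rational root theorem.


Rational root theorem: possible roots are ±p/q where:
  p divides the constant term (1): p ∈ {1}
  q divides the leading coefficient (1): q ∈ {1}

All possible rational roots: -1, 1

-1, 1
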